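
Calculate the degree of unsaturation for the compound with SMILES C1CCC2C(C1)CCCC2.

2

Molecular formula from the SMILES: C10H18.
DoU = (2C + 2 + N − H − X)/2 = (2·10 + 2 + 0 − 18 − 0)/2 = 4/2 = 2.
(Structurally: 2 ring(s) + 0 π bond(s) = 2.)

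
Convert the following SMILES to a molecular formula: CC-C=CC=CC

C7H12

Heavy atoms from the SMILES: 7 C.
Implicit hydrogens by atom environment:
  4 × C: 1 H each → 4
  2 × C: 3 H each → 6
  1 × C: 2 H
  Total hydrogens = 12.
Molecular formula: C7H12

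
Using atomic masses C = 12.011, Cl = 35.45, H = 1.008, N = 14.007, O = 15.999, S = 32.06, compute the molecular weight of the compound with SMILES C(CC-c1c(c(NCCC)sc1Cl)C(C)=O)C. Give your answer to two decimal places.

273.82

Molecular formula: C13H20ClNOS.
M = 13×12.011 + 1×35.45 + 20×1.008 + 1×14.007 + 1×15.999 + 1×32.06 = 273.82 g/mol.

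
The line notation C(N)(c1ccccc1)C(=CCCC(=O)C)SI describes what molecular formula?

C13H16INOS

Heavy atoms from the SMILES: 13 C, 1 I, 1 N, 1 O, 1 S.
Implicit hydrogens by atom environment:
  5 × C (aromatic): 1 H each → 5
  2 × C: 2 H each → 4
  2 × C: 1 H each → 2
  2 × C: no H
  1 × C: 3 H
  1 × C (aromatic): no H
  1 × I: no H
  1 × N: 2 H
  1 × O: no H
  1 × S: no H
  Total hydrogens = 16.
Molecular formula: C13H16INOS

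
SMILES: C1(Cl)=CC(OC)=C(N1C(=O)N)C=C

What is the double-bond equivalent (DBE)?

Molecular formula from the SMILES: C8H9ClN2O2.
DoU = (2C + 2 + N − H − X)/2 = (2·8 + 2 + 2 − 9 − 1)/2 = 10/2 = 5.
(Structurally: 1 ring(s) + 4 π bond(s) = 5.)

5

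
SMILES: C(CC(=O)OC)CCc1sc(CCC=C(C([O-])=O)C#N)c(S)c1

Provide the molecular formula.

Heavy atoms from the SMILES: 16 C, 1 N, 4 O, 2 S.
Implicit hydrogens by atom environment:
  6 × C: 2 H each → 12
  4 × C: no H
  3 × C (aromatic): no H
  3 × O: no H
  1 × C: 3 H
  1 × C (aromatic): 1 H
  1 × C: 1 H
  1 × N: no H
  1 × O (charge -1): no H
  1 × S: 1 H
  1 × S (aromatic): no H
  Total hydrogens = 18.
Net charge -1.
Molecular formula: C16H18NO4S2-

C16H18NO4S2-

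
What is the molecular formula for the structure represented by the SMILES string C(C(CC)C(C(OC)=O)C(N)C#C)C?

Heavy atoms from the SMILES: 11 C, 1 N, 2 O.
Implicit hydrogens by atom environment:
  4 × C: 1 H each → 4
  3 × C: 3 H each → 9
  2 × C: 2 H each → 4
  2 × C: no H
  2 × O: no H
  1 × N: 2 H
  Total hydrogens = 19.
Molecular formula: C11H19NO2

C11H19NO2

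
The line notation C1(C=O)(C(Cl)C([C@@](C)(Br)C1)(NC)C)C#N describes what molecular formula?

Heavy atoms from the SMILES: 1 Br, 10 C, 1 Cl, 2 N, 1 O.
Implicit hydrogens by atom environment:
  4 × C: no H
  3 × C: 3 H each → 9
  2 × C: 1 H each → 2
  1 × Br: no H
  1 × C: 2 H
  1 × Cl: no H
  1 × N: 1 H
  1 × N: no H
  1 × O: no H
  Total hydrogens = 14.
Molecular formula: C10H14BrClN2O

C10H14BrClN2O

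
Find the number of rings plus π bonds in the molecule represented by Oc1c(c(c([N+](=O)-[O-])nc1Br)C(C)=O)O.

Molecular formula from the SMILES: C7H5BrN2O5.
DoU = (2C + 2 + N − H − X)/2 = (2·7 + 2 + 2 − 5 − 1)/2 = 12/2 = 6.
(Structurally: 1 ring(s) + 5 π bond(s) = 6.)

6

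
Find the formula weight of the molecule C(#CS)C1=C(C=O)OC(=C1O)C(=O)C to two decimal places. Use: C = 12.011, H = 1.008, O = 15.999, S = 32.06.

210.20

Molecular formula: C9H6O4S.
M = 9×12.011 + 6×1.008 + 4×15.999 + 1×32.06 = 210.20 g/mol.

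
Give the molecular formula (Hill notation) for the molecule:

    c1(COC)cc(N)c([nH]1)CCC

C9H16N2O

Heavy atoms from the SMILES: 9 C, 2 N, 1 O.
Implicit hydrogens by atom environment:
  3 × C: 2 H each → 6
  3 × C (aromatic): no H
  2 × C: 3 H each → 6
  1 × C (aromatic): 1 H
  1 × N: 2 H
  1 × N (aromatic): 1 H
  1 × O: no H
  Total hydrogens = 16.
Molecular formula: C9H16N2O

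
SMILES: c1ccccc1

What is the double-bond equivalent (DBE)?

4

Molecular formula from the SMILES: C6H6.
DoU = (2C + 2 + N − H − X)/2 = (2·6 + 2 + 0 − 6 − 0)/2 = 8/2 = 4.
(Structurally: 1 ring(s) + 3 π bond(s) = 4.)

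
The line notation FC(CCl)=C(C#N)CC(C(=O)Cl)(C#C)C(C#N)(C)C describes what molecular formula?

Heavy atoms from the SMILES: 13 C, 2 Cl, 1 F, 2 N, 1 O.
Implicit hydrogens by atom environment:
  8 × C: no H
  2 × C: 3 H each → 6
  2 × C: 2 H each → 4
  2 × Cl: no H
  2 × N: no H
  1 × C: 1 H
  1 × F: no H
  1 × O: no H
  Total hydrogens = 11.
Molecular formula: C13H11Cl2FN2O

C13H11Cl2FN2O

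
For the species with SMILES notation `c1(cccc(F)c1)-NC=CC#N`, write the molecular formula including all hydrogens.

Heavy atoms from the SMILES: 9 C, 1 F, 2 N.
Implicit hydrogens by atom environment:
  4 × C (aromatic): 1 H each → 4
  2 × C: 1 H each → 2
  2 × C (aromatic): no H
  1 × C: no H
  1 × F: no H
  1 × N: 1 H
  1 × N: no H
  Total hydrogens = 7.
Molecular formula: C9H7FN2

C9H7FN2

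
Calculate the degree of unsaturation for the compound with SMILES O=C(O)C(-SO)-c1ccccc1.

Molecular formula from the SMILES: C8H8O3S.
DoU = (2C + 2 + N − H − X)/2 = (2·8 + 2 + 0 − 8 − 0)/2 = 10/2 = 5.
(Structurally: 1 ring(s) + 4 π bond(s) = 5.)

5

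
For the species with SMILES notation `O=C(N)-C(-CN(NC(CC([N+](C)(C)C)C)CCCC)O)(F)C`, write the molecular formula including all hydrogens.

Heavy atoms from the SMILES: 15 C, 1 F, 4 N, 2 O.
Implicit hydrogens by atom environment:
  6 × C: 3 H each → 18
  5 × C: 2 H each → 10
  2 × C: 1 H each → 2
  2 × C: no H
  1 × F: no H
  1 × N: 2 H
  1 × N: 1 H
  1 × N: no H
  1 × N (charge +1): no H
  1 × O: 1 H
  1 × O: no H
  Total hydrogens = 34.
Net charge +1.
Molecular formula: C15H34FN4O2+

C15H34FN4O2+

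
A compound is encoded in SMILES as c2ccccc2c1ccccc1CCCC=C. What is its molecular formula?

C17H18

Heavy atoms from the SMILES: 17 C.
Implicit hydrogens by atom environment:
  9 × C (aromatic): 1 H each → 9
  4 × C: 2 H each → 8
  3 × C (aromatic): no H
  1 × C: 1 H
  Total hydrogens = 18.
Molecular formula: C17H18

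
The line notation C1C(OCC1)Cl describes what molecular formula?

Heavy atoms from the SMILES: 4 C, 1 Cl, 1 O.
Implicit hydrogens by atom environment:
  3 × C: 2 H each → 6
  1 × C: 1 H
  1 × Cl: no H
  1 × O: no H
  Total hydrogens = 7.
Molecular formula: C4H7ClO

C4H7ClO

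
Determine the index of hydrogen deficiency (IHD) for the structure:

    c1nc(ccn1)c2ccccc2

Molecular formula from the SMILES: C10H8N2.
DoU = (2C + 2 + N − H − X)/2 = (2·10 + 2 + 2 − 8 − 0)/2 = 16/2 = 8.
(Structurally: 2 ring(s) + 6 π bond(s) = 8.)

8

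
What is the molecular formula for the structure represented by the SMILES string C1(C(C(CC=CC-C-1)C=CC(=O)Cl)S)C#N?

C12H14ClNOS

Heavy atoms from the SMILES: 12 C, 1 Cl, 1 N, 1 O, 1 S.
Implicit hydrogens by atom environment:
  7 × C: 1 H each → 7
  3 × C: 2 H each → 6
  2 × C: no H
  1 × Cl: no H
  1 × N: no H
  1 × O: no H
  1 × S: 1 H
  Total hydrogens = 14.
Molecular formula: C12H14ClNOS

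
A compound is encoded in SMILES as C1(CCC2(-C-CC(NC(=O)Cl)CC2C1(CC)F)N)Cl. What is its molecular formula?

C13H21Cl2FN2O

Heavy atoms from the SMILES: 13 C, 2 Cl, 1 F, 2 N, 1 O.
Implicit hydrogens by atom environment:
  6 × C: 2 H each → 12
  3 × C: 1 H each → 3
  3 × C: no H
  2 × Cl: no H
  1 × C: 3 H
  1 × F: no H
  1 × N: 2 H
  1 × N: 1 H
  1 × O: no H
  Total hydrogens = 21.
Molecular formula: C13H21Cl2FN2O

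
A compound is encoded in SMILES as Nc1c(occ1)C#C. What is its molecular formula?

C6H5NO

Heavy atoms from the SMILES: 6 C, 1 N, 1 O.
Implicit hydrogens by atom environment:
  2 × C (aromatic): 1 H each → 2
  2 × C (aromatic): no H
  1 × C: 1 H
  1 × C: no H
  1 × N: 2 H
  1 × O (aromatic): no H
  Total hydrogens = 5.
Molecular formula: C6H5NO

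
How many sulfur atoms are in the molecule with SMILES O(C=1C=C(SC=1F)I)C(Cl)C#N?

1

The symbol for sulfur appears 1 time in the SMILES.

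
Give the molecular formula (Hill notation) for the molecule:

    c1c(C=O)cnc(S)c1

Heavy atoms from the SMILES: 6 C, 1 N, 1 O, 1 S.
Implicit hydrogens by atom environment:
  3 × C (aromatic): 1 H each → 3
  2 × C (aromatic): no H
  1 × C: 1 H
  1 × N (aromatic): no H
  1 × O: no H
  1 × S: 1 H
  Total hydrogens = 5.
Molecular formula: C6H5NOS

C6H5NOS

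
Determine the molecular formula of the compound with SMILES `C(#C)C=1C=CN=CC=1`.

C7H5N

Heavy atoms from the SMILES: 7 C, 1 N.
Implicit hydrogens by atom environment:
  4 × C (aromatic): 1 H each → 4
  1 × C: 1 H
  1 × C (aromatic): no H
  1 × C: no H
  1 × N (aromatic): no H
  Total hydrogens = 5.
Molecular formula: C7H5N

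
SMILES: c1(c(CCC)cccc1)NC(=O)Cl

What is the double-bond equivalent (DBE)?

5

Molecular formula from the SMILES: C10H12ClNO.
DoU = (2C + 2 + N − H − X)/2 = (2·10 + 2 + 1 − 12 − 1)/2 = 10/2 = 5.
(Structurally: 1 ring(s) + 4 π bond(s) = 5.)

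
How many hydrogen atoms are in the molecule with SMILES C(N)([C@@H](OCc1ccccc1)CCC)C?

21

Hydrogens are implicit in SMILES; fill each atom to its normal valence:
  5 × C (aromatic): 1 H each → 5
  3 × C: 2 H each → 6
  2 × C: 3 H each → 6
  2 × C: 1 H each → 2
  1 × C (aromatic): no H
  1 × N: 2 H
  1 × O: no H
  Total hydrogens = 21.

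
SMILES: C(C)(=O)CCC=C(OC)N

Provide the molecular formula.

C7H13NO2

Heavy atoms from the SMILES: 7 C, 1 N, 2 O.
Implicit hydrogens by atom environment:
  2 × C: 3 H each → 6
  2 × C: 2 H each → 4
  2 × C: no H
  2 × O: no H
  1 × C: 1 H
  1 × N: 2 H
  Total hydrogens = 13.
Molecular formula: C7H13NO2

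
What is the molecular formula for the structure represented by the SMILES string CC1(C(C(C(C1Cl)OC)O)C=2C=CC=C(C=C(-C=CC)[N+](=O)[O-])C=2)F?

C18H21ClFNO4

Heavy atoms from the SMILES: 18 C, 1 Cl, 1 F, 1 N, 4 O.
Implicit hydrogens by atom environment:
  7 × C: 1 H each → 7
  4 × C (aromatic): 1 H each → 4
  3 × C: 3 H each → 9
  2 × C: no H
  2 × C (aromatic): no H
  2 × O: no H
  1 × Cl: no H
  1 × F: no H
  1 × N (charge +1): no H
  1 × O: 1 H
  1 × O (charge -1): no H
  Total hydrogens = 21.
Molecular formula: C18H21ClFNO4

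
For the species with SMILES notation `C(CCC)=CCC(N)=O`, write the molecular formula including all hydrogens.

Heavy atoms from the SMILES: 7 C, 1 N, 1 O.
Implicit hydrogens by atom environment:
  3 × C: 2 H each → 6
  2 × C: 1 H each → 2
  1 × C: 3 H
  1 × C: no H
  1 × N: 2 H
  1 × O: no H
  Total hydrogens = 13.
Molecular formula: C7H13NO

C7H13NO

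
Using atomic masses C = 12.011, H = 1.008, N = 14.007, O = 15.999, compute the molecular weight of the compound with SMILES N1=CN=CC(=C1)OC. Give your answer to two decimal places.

Molecular formula: C5H6N2O.
M = 5×12.011 + 6×1.008 + 2×14.007 + 1×15.999 = 110.12 g/mol.

110.12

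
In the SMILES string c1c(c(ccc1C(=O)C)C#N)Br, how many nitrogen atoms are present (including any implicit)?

1

The symbol for nitrogen appears 1 time in the SMILES.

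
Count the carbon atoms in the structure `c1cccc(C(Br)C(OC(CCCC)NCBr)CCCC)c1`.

18

The symbol for carbon appears 18 times in the SMILES. Lowercase c denotes aromatic carbon and counts toward C.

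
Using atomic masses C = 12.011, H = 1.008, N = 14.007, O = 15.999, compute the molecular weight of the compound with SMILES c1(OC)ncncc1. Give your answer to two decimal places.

Molecular formula: C5H6N2O.
M = 5×12.011 + 6×1.008 + 2×14.007 + 1×15.999 = 110.12 g/mol.

110.12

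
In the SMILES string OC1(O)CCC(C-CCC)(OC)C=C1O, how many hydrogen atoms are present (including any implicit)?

Hydrogens are implicit in SMILES; fill each atom to its normal valence:
  5 × C: 2 H each → 10
  3 × C: no H
  3 × O: 1 H each → 3
  2 × C: 3 H each → 6
  1 × C: 1 H
  1 × O: no H
  Total hydrogens = 20.

20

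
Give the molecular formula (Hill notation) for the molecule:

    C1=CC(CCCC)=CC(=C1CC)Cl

C12H17Cl

Heavy atoms from the SMILES: 12 C, 1 Cl.
Implicit hydrogens by atom environment:
  4 × C: 2 H each → 8
  3 × C (aromatic): 1 H each → 3
  3 × C (aromatic): no H
  2 × C: 3 H each → 6
  1 × Cl: no H
  Total hydrogens = 17.
Molecular formula: C12H17Cl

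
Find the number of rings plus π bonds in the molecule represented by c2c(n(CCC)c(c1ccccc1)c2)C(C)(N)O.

Molecular formula from the SMILES: C15H20N2O.
DoU = (2C + 2 + N − H − X)/2 = (2·15 + 2 + 2 − 20 − 0)/2 = 14/2 = 7.
(Structurally: 2 ring(s) + 5 π bond(s) = 7.)

7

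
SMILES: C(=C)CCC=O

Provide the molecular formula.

Heavy atoms from the SMILES: 5 C, 1 O.
Implicit hydrogens by atom environment:
  3 × C: 2 H each → 6
  2 × C: 1 H each → 2
  1 × O: no H
  Total hydrogens = 8.
Molecular formula: C5H8O

C5H8O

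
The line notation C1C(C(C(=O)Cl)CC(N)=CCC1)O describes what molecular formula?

Heavy atoms from the SMILES: 9 C, 1 Cl, 1 N, 2 O.
Implicit hydrogens by atom environment:
  4 × C: 2 H each → 8
  3 × C: 1 H each → 3
  2 × C: no H
  1 × Cl: no H
  1 × N: 2 H
  1 × O: 1 H
  1 × O: no H
  Total hydrogens = 14.
Molecular formula: C9H14ClNO2

C9H14ClNO2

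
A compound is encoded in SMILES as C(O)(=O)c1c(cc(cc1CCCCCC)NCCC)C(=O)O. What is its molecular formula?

C17H25NO4

Heavy atoms from the SMILES: 17 C, 1 N, 4 O.
Implicit hydrogens by atom environment:
  7 × C: 2 H each → 14
  4 × C (aromatic): no H
  2 × C: 3 H each → 6
  2 × C (aromatic): 1 H each → 2
  2 × C: no H
  2 × O: 1 H each → 2
  2 × O: no H
  1 × N: 1 H
  Total hydrogens = 25.
Molecular formula: C17H25NO4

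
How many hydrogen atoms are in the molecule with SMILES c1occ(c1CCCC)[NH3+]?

Hydrogens are implicit in SMILES; fill each atom to its normal valence:
  3 × C: 2 H each → 6
  2 × C (aromatic): 1 H each → 2
  2 × C (aromatic): no H
  1 × C: 3 H
  1 × N (charge +1): 3 H
  1 × O (aromatic): no H
  Total hydrogens = 14.

14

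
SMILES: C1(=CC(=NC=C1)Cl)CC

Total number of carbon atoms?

7

The symbol for carbon appears 7 times in the SMILES. (Cl is a single chlorine, not C + l.)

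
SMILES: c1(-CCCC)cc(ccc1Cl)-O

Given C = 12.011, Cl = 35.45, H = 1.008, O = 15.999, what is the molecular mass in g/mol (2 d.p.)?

Molecular formula: C10H13ClO.
M = 10×12.011 + 1×35.45 + 13×1.008 + 1×15.999 = 184.66 g/mol.

184.66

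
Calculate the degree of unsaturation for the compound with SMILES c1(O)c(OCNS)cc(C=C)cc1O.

5

Molecular formula from the SMILES: C9H11NO3S.
DoU = (2C + 2 + N − H − X)/2 = (2·9 + 2 + 1 − 11 − 0)/2 = 10/2 = 5.
(Structurally: 1 ring(s) + 4 π bond(s) = 5.)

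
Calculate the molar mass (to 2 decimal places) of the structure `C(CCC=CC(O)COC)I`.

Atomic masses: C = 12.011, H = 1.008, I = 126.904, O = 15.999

Molecular formula: C8H15IO2.
M = 8×12.011 + 15×1.008 + 1×126.904 + 2×15.999 = 270.11 g/mol.

270.11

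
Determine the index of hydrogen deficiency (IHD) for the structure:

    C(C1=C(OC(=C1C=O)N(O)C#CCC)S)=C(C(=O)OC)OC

Molecular formula from the SMILES: C14H15NO6S.
DoU = (2C + 2 + N − H − X)/2 = (2·14 + 2 + 1 − 15 − 0)/2 = 16/2 = 8.
(Structurally: 1 ring(s) + 7 π bond(s) = 8.)

8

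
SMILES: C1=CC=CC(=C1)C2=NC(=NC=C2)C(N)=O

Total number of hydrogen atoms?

Hydrogens are implicit in SMILES; fill each atom to its normal valence:
  7 × C (aromatic): 1 H each → 7
  3 × C (aromatic): no H
  2 × N (aromatic): no H
  1 × C: no H
  1 × N: 2 H
  1 × O: no H
  Total hydrogens = 9.

9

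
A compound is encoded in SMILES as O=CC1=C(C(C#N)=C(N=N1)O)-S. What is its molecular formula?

Heavy atoms from the SMILES: 6 C, 3 N, 2 O, 1 S.
Implicit hydrogens by atom environment:
  4 × C (aromatic): no H
  2 × N (aromatic): no H
  1 × C: 1 H
  1 × C: no H
  1 × N: no H
  1 × O: 1 H
  1 × O: no H
  1 × S: 1 H
  Total hydrogens = 3.
Molecular formula: C6H3N3O2S

C6H3N3O2S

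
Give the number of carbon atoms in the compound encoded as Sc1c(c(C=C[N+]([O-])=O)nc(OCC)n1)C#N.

9

The symbol for carbon appears 9 times in the SMILES. Lowercase c denotes aromatic carbon and counts toward C.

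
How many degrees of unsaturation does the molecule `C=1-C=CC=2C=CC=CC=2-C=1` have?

7

Molecular formula from the SMILES: C10H8.
DoU = (2C + 2 + N − H − X)/2 = (2·10 + 2 + 0 − 8 − 0)/2 = 14/2 = 7.
(Structurally: 2 ring(s) + 5 π bond(s) = 7.)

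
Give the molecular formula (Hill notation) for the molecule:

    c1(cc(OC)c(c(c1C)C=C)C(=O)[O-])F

C11H10FO3-

Heavy atoms from the SMILES: 11 C, 1 F, 3 O.
Implicit hydrogens by atom environment:
  5 × C (aromatic): no H
  2 × C: 3 H each → 6
  2 × O: no H
  1 × C: 2 H
  1 × C (aromatic): 1 H
  1 × C: 1 H
  1 × C: no H
  1 × F: no H
  1 × O (charge -1): no H
  Total hydrogens = 10.
Net charge -1.
Molecular formula: C11H10FO3-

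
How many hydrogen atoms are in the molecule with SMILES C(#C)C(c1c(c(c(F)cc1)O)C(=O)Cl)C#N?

5

Hydrogens are implicit in SMILES; fill each atom to its normal valence:
  4 × C (aromatic): no H
  3 × C: no H
  2 × C (aromatic): 1 H each → 2
  2 × C: 1 H each → 2
  1 × Cl: no H
  1 × F: no H
  1 × N: no H
  1 × O: 1 H
  1 × O: no H
  Total hydrogens = 5.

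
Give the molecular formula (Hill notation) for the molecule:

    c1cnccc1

Heavy atoms from the SMILES: 5 C, 1 N.
Implicit hydrogens by atom environment:
  5 × C (aromatic): 1 H each → 5
  1 × N (aromatic): no H
  Total hydrogens = 5.
Molecular formula: C5H5N

C5H5N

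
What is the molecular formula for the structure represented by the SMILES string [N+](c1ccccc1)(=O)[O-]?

C6H5NO2

Heavy atoms from the SMILES: 6 C, 1 N, 2 O.
Implicit hydrogens by atom environment:
  5 × C (aromatic): 1 H each → 5
  1 × C (aromatic): no H
  1 × N (charge +1): no H
  1 × O: no H
  1 × O (charge -1): no H
  Total hydrogens = 5.
Molecular formula: C6H5NO2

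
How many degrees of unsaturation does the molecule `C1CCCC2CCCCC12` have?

Molecular formula from the SMILES: C10H18.
DoU = (2C + 2 + N − H − X)/2 = (2·10 + 2 + 0 − 18 − 0)/2 = 4/2 = 2.
(Structurally: 2 ring(s) + 0 π bond(s) = 2.)

2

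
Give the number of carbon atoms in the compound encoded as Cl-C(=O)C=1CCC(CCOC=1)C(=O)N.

9

The symbol for carbon appears 9 times in the SMILES. (Cl is a single chlorine, not C + l.)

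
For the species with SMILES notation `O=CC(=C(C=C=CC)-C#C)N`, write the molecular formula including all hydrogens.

Heavy atoms from the SMILES: 9 C, 1 N, 1 O.
Implicit hydrogens by atom environment:
  4 × C: 1 H each → 4
  4 × C: no H
  1 × C: 3 H
  1 × N: 2 H
  1 × O: no H
  Total hydrogens = 9.
Molecular formula: C9H9NO

C9H9NO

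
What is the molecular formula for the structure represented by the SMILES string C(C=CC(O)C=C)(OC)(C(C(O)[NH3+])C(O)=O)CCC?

C13H24NO5+

Heavy atoms from the SMILES: 13 C, 1 N, 5 O.
Implicit hydrogens by atom environment:
  6 × C: 1 H each → 6
  3 × C: 2 H each → 6
  3 × O: 1 H each → 3
  2 × C: 3 H each → 6
  2 × C: no H
  2 × O: no H
  1 × N (charge +1): 3 H
  Total hydrogens = 24.
Net charge +1.
Molecular formula: C13H24NO5+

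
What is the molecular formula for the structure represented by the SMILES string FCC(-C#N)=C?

Heavy atoms from the SMILES: 4 C, 1 F, 1 N.
Implicit hydrogens by atom environment:
  2 × C: 2 H each → 4
  2 × C: no H
  1 × F: no H
  1 × N: no H
  Total hydrogens = 4.
Molecular formula: C4H4FN

C4H4FN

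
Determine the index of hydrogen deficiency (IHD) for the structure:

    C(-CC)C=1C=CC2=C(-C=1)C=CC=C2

Molecular formula from the SMILES: C13H14.
DoU = (2C + 2 + N − H − X)/2 = (2·13 + 2 + 0 − 14 − 0)/2 = 14/2 = 7.
(Structurally: 2 ring(s) + 5 π bond(s) = 7.)

7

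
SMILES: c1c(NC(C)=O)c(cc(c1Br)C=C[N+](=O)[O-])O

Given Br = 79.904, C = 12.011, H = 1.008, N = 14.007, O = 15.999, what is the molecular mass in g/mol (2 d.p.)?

301.10

Molecular formula: C10H9BrN2O4.
M = 1×79.904 + 10×12.011 + 9×1.008 + 2×14.007 + 4×15.999 = 301.10 g/mol.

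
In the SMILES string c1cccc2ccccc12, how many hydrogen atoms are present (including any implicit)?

Hydrogens are implicit in SMILES; fill each atom to its normal valence:
  8 × C (aromatic): 1 H each → 8
  2 × C (aromatic): no H
  Total hydrogens = 8.

8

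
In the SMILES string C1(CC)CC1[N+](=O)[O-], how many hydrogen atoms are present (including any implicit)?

9

Hydrogens are implicit in SMILES; fill each atom to its normal valence:
  2 × C: 2 H each → 4
  2 × C: 1 H each → 2
  1 × C: 3 H
  1 × N (charge +1): no H
  1 × O: no H
  1 × O (charge -1): no H
  Total hydrogens = 9.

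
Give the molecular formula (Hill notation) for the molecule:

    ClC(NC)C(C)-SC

C5H12ClNS

Heavy atoms from the SMILES: 5 C, 1 Cl, 1 N, 1 S.
Implicit hydrogens by atom environment:
  3 × C: 3 H each → 9
  2 × C: 1 H each → 2
  1 × Cl: no H
  1 × N: 1 H
  1 × S: no H
  Total hydrogens = 12.
Molecular formula: C5H12ClNS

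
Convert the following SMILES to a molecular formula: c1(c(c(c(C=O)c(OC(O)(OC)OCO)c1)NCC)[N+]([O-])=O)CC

Heavy atoms from the SMILES: 14 C, 2 N, 8 O.
Implicit hydrogens by atom environment:
  5 × C (aromatic): no H
  5 × O: no H
  3 × C: 3 H each → 9
  3 × C: 2 H each → 6
  2 × O: 1 H each → 2
  1 × C (aromatic): 1 H
  1 × C: 1 H
  1 × C: no H
  1 × N: 1 H
  1 × N (charge +1): no H
  1 × O (charge -1): no H
  Total hydrogens = 20.
Molecular formula: C14H20N2O8

C14H20N2O8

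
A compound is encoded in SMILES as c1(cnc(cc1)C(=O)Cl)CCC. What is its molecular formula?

Heavy atoms from the SMILES: 9 C, 1 Cl, 1 N, 1 O.
Implicit hydrogens by atom environment:
  3 × C (aromatic): 1 H each → 3
  2 × C: 2 H each → 4
  2 × C (aromatic): no H
  1 × C: 3 H
  1 × C: no H
  1 × Cl: no H
  1 × N (aromatic): no H
  1 × O: no H
  Total hydrogens = 10.
Molecular formula: C9H10ClNO

C9H10ClNO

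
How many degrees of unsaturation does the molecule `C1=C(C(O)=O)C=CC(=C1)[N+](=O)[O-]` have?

6

Molecular formula from the SMILES: C7H5NO4.
DoU = (2C + 2 + N − H − X)/2 = (2·7 + 2 + 1 − 5 − 0)/2 = 12/2 = 6.
(Structurally: 1 ring(s) + 5 π bond(s) = 6.)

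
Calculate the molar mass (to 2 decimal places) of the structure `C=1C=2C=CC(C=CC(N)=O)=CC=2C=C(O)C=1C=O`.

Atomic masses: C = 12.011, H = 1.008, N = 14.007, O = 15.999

Molecular formula: C14H11NO3.
M = 14×12.011 + 11×1.008 + 1×14.007 + 3×15.999 = 241.25 g/mol.

241.25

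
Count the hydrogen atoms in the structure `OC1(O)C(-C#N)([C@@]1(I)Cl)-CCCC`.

11

Hydrogens are implicit in SMILES; fill each atom to its normal valence:
  4 × C: no H
  3 × C: 2 H each → 6
  2 × O: 1 H each → 2
  1 × C: 3 H
  1 × Cl: no H
  1 × I: no H
  1 × N: no H
  Total hydrogens = 11.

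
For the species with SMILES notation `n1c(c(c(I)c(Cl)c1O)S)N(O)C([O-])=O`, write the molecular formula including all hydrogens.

C6H3ClIN2O4S-

Heavy atoms from the SMILES: 6 C, 1 Cl, 1 I, 2 N, 4 O, 1 S.
Implicit hydrogens by atom environment:
  5 × C (aromatic): no H
  2 × O: 1 H each → 2
  1 × C: no H
  1 × Cl: no H
  1 × I: no H
  1 × N (aromatic): no H
  1 × N: no H
  1 × O: no H
  1 × O (charge -1): no H
  1 × S: 1 H
  Total hydrogens = 3.
Net charge -1.
Molecular formula: C6H3ClIN2O4S-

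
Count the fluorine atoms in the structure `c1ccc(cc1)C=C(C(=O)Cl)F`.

The symbol for fluorine appears 1 time in the SMILES.

1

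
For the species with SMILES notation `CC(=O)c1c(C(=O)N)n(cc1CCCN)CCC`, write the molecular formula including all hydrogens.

Heavy atoms from the SMILES: 13 C, 3 N, 2 O.
Implicit hydrogens by atom environment:
  5 × C: 2 H each → 10
  3 × C (aromatic): no H
  2 × C: 3 H each → 6
  2 × C: no H
  2 × N: 2 H each → 4
  2 × O: no H
  1 × C (aromatic): 1 H
  1 × N (aromatic): no H
  Total hydrogens = 21.
Molecular formula: C13H21N3O2

C13H21N3O2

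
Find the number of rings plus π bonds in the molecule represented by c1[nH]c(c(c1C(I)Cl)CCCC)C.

3

Molecular formula from the SMILES: C10H15ClIN.
DoU = (2C + 2 + N − H − X)/2 = (2·10 + 2 + 1 − 15 − 2)/2 = 6/2 = 3.
(Structurally: 1 ring(s) + 2 π bond(s) = 3.)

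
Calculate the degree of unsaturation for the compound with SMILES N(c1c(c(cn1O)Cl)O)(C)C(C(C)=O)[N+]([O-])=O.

5

Molecular formula from the SMILES: C8H10ClN3O5.
DoU = (2C + 2 + N − H − X)/2 = (2·8 + 2 + 3 − 10 − 1)/2 = 10/2 = 5.
(Structurally: 1 ring(s) + 4 π bond(s) = 5.)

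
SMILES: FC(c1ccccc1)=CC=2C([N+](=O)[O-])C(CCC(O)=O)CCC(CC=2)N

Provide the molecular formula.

C19H23FN2O4

Heavy atoms from the SMILES: 19 C, 1 F, 2 N, 4 O.
Implicit hydrogens by atom environment:
  5 × C: 2 H each → 10
  5 × C: 1 H each → 5
  5 × C (aromatic): 1 H each → 5
  3 × C: no H
  2 × O: no H
  1 × C (aromatic): no H
  1 × F: no H
  1 × N: 2 H
  1 × N (charge +1): no H
  1 × O: 1 H
  1 × O (charge -1): no H
  Total hydrogens = 23.
Molecular formula: C19H23FN2O4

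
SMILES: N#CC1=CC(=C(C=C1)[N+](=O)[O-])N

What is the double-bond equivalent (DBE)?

Molecular formula from the SMILES: C7H5N3O2.
DoU = (2C + 2 + N − H − X)/2 = (2·7 + 2 + 3 − 5 − 0)/2 = 14/2 = 7.
(Structurally: 1 ring(s) + 6 π bond(s) = 7.)

7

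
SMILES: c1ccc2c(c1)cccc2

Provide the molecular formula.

Heavy atoms from the SMILES: 10 C.
Implicit hydrogens by atom environment:
  8 × C (aromatic): 1 H each → 8
  2 × C (aromatic): no H
  Total hydrogens = 8.
Molecular formula: C10H8

C10H8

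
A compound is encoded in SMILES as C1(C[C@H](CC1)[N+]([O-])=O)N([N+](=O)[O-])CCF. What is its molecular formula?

C7H12FN3O4

Heavy atoms from the SMILES: 7 C, 1 F, 3 N, 4 O.
Implicit hydrogens by atom environment:
  5 × C: 2 H each → 10
  2 × C: 1 H each → 2
  2 × N (charge +1): no H
  2 × O: no H
  2 × O (charge -1): no H
  1 × F: no H
  1 × N: no H
  Total hydrogens = 12.
Molecular formula: C7H12FN3O4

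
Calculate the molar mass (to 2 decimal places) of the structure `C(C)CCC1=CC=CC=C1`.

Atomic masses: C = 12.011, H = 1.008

134.22

Molecular formula: C10H14.
M = 10×12.011 + 14×1.008 = 134.22 g/mol.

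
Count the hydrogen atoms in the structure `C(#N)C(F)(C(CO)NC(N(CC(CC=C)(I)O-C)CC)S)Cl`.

Hydrogens are implicit in SMILES; fill each atom to its normal valence:
  5 × C: 2 H each → 10
  3 × C: 1 H each → 3
  3 × C: no H
  2 × C: 3 H each → 6
  2 × N: no H
  1 × Cl: no H
  1 × F: no H
  1 × I: no H
  1 × N: 1 H
  1 × O: 1 H
  1 × O: no H
  1 × S: 1 H
  Total hydrogens = 22.

22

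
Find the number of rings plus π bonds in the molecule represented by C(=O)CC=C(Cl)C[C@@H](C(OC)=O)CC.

3

Molecular formula from the SMILES: C10H15ClO3.
DoU = (2C + 2 + N − H − X)/2 = (2·10 + 2 + 0 − 15 − 1)/2 = 6/2 = 3.
(Structurally: 0 ring(s) + 3 π bond(s) = 3.)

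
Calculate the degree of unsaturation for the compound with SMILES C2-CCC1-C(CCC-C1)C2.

2

Molecular formula from the SMILES: C10H18.
DoU = (2C + 2 + N − H − X)/2 = (2·10 + 2 + 0 − 18 − 0)/2 = 4/2 = 2.
(Structurally: 2 ring(s) + 0 π bond(s) = 2.)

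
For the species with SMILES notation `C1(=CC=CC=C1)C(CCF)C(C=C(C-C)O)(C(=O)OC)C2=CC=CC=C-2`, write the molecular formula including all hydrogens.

C22H25FO3

Heavy atoms from the SMILES: 22 C, 1 F, 3 O.
Implicit hydrogens by atom environment:
  10 × C (aromatic): 1 H each → 10
  3 × C: 2 H each → 6
  3 × C: no H
  2 × C: 3 H each → 6
  2 × C: 1 H each → 2
  2 × C (aromatic): no H
  2 × O: no H
  1 × F: no H
  1 × O: 1 H
  Total hydrogens = 25.
Molecular formula: C22H25FO3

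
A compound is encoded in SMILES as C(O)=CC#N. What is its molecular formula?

C3H3NO

Heavy atoms from the SMILES: 3 C, 1 N, 1 O.
Implicit hydrogens by atom environment:
  2 × C: 1 H each → 2
  1 × C: no H
  1 × N: no H
  1 × O: 1 H
  Total hydrogens = 3.
Molecular formula: C3H3NO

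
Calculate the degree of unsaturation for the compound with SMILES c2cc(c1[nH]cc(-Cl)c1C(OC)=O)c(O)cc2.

Molecular formula from the SMILES: C12H10ClNO3.
DoU = (2C + 2 + N − H − X)/2 = (2·12 + 2 + 1 − 10 − 1)/2 = 16/2 = 8.
(Structurally: 2 ring(s) + 6 π bond(s) = 8.)

8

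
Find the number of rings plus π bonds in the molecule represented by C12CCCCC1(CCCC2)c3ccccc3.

Molecular formula from the SMILES: C16H22.
DoU = (2C + 2 + N − H − X)/2 = (2·16 + 2 + 0 − 22 − 0)/2 = 12/2 = 6.
(Structurally: 3 ring(s) + 3 π bond(s) = 6.)

6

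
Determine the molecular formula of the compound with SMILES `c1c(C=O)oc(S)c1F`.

C5H3FO2S

Heavy atoms from the SMILES: 5 C, 1 F, 2 O, 1 S.
Implicit hydrogens by atom environment:
  3 × C (aromatic): no H
  1 × C (aromatic): 1 H
  1 × C: 1 H
  1 × F: no H
  1 × O (aromatic): no H
  1 × O: no H
  1 × S: 1 H
  Total hydrogens = 3.
Molecular formula: C5H3FO2S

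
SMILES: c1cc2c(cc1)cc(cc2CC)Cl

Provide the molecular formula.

Heavy atoms from the SMILES: 12 C, 1 Cl.
Implicit hydrogens by atom environment:
  6 × C (aromatic): 1 H each → 6
  4 × C (aromatic): no H
  1 × C: 3 H
  1 × C: 2 H
  1 × Cl: no H
  Total hydrogens = 11.
Molecular formula: C12H11Cl

C12H11Cl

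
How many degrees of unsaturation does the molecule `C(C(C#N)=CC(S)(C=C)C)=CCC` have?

Molecular formula from the SMILES: C11H15NS.
DoU = (2C + 2 + N − H − X)/2 = (2·11 + 2 + 1 − 15 − 0)/2 = 10/2 = 5.
(Structurally: 0 ring(s) + 5 π bond(s) = 5.)

5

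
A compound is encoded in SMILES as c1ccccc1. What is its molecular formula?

Heavy atoms from the SMILES: 6 C.
Implicit hydrogens by atom environment:
  6 × C (aromatic): 1 H each → 6
  Total hydrogens = 6.
Molecular formula: C6H6

C6H6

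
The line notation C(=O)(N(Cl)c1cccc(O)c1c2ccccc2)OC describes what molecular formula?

C14H12ClNO3

Heavy atoms from the SMILES: 14 C, 1 Cl, 1 N, 3 O.
Implicit hydrogens by atom environment:
  8 × C (aromatic): 1 H each → 8
  4 × C (aromatic): no H
  2 × O: no H
  1 × C: 3 H
  1 × C: no H
  1 × Cl: no H
  1 × N: no H
  1 × O: 1 H
  Total hydrogens = 12.
Molecular formula: C14H12ClNO3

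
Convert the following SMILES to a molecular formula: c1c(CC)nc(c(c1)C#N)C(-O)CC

C11H14N2O

Heavy atoms from the SMILES: 11 C, 2 N, 1 O.
Implicit hydrogens by atom environment:
  3 × C (aromatic): no H
  2 × C: 3 H each → 6
  2 × C: 2 H each → 4
  2 × C (aromatic): 1 H each → 2
  1 × C: 1 H
  1 × C: no H
  1 × N (aromatic): no H
  1 × N: no H
  1 × O: 1 H
  Total hydrogens = 14.
Molecular formula: C11H14N2O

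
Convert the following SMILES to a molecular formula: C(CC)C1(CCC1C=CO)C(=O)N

C10H17NO2

Heavy atoms from the SMILES: 10 C, 1 N, 2 O.
Implicit hydrogens by atom environment:
  4 × C: 2 H each → 8
  3 × C: 1 H each → 3
  2 × C: no H
  1 × C: 3 H
  1 × N: 2 H
  1 × O: 1 H
  1 × O: no H
  Total hydrogens = 17.
Molecular formula: C10H17NO2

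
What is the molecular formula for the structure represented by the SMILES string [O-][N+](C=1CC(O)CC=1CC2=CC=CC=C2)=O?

Heavy atoms from the SMILES: 12 C, 1 N, 3 O.
Implicit hydrogens by atom environment:
  5 × C (aromatic): 1 H each → 5
  3 × C: 2 H each → 6
  2 × C: no H
  1 × C: 1 H
  1 × C (aromatic): no H
  1 × N (charge +1): no H
  1 × O: 1 H
  1 × O: no H
  1 × O (charge -1): no H
  Total hydrogens = 13.
Molecular formula: C12H13NO3

C12H13NO3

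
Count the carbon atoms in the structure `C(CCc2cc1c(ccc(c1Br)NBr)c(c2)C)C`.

The symbol for carbon appears 15 times in the SMILES. Lowercase c denotes aromatic carbon and counts toward C.

15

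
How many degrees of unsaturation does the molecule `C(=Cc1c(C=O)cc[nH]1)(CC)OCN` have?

5

Molecular formula from the SMILES: C10H14N2O2.
DoU = (2C + 2 + N − H − X)/2 = (2·10 + 2 + 2 − 14 − 0)/2 = 10/2 = 5.
(Structurally: 1 ring(s) + 4 π bond(s) = 5.)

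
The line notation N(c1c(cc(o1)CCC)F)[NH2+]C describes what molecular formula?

Heavy atoms from the SMILES: 8 C, 1 F, 2 N, 1 O.
Implicit hydrogens by atom environment:
  3 × C (aromatic): no H
  2 × C: 3 H each → 6
  2 × C: 2 H each → 4
  1 × C (aromatic): 1 H
  1 × F: no H
  1 × N (charge +1): 2 H
  1 × N: 1 H
  1 × O (aromatic): no H
  Total hydrogens = 14.
Net charge +1.
Molecular formula: C8H14FN2O+

C8H14FN2O+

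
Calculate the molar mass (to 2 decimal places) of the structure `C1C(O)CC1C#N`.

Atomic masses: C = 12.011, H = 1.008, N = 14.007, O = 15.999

97.12

Molecular formula: C5H7NO.
M = 5×12.011 + 7×1.008 + 1×14.007 + 1×15.999 = 97.12 g/mol.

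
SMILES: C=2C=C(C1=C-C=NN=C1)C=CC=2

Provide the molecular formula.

C10H8N2

Heavy atoms from the SMILES: 10 C, 2 N.
Implicit hydrogens by atom environment:
  8 × C (aromatic): 1 H each → 8
  2 × C (aromatic): no H
  2 × N (aromatic): no H
  Total hydrogens = 8.
Molecular formula: C10H8N2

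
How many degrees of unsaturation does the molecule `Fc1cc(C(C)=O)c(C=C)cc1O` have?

Molecular formula from the SMILES: C10H9FO2.
DoU = (2C + 2 + N − H − X)/2 = (2·10 + 2 + 0 − 9 − 1)/2 = 12/2 = 6.
(Structurally: 1 ring(s) + 5 π bond(s) = 6.)

6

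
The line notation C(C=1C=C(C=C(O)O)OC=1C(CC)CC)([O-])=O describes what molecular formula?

Heavy atoms from the SMILES: 12 C, 5 O.
Implicit hydrogens by atom environment:
  3 × C (aromatic): no H
  2 × C: 3 H each → 6
  2 × C: 2 H each → 4
  2 × C: 1 H each → 2
  2 × C: no H
  2 × O: 1 H each → 2
  1 × C (aromatic): 1 H
  1 × O (aromatic): no H
  1 × O: no H
  1 × O (charge -1): no H
  Total hydrogens = 15.
Net charge -1.
Molecular formula: C12H15O5-

C12H15O5-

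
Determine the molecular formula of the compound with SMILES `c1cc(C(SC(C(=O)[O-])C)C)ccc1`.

C11H13O2S-

Heavy atoms from the SMILES: 11 C, 2 O, 1 S.
Implicit hydrogens by atom environment:
  5 × C (aromatic): 1 H each → 5
  2 × C: 3 H each → 6
  2 × C: 1 H each → 2
  1 × C: no H
  1 × C (aromatic): no H
  1 × O: no H
  1 × O (charge -1): no H
  1 × S: no H
  Total hydrogens = 13.
Net charge -1.
Molecular formula: C11H13O2S-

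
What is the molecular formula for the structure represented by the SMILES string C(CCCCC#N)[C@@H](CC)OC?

Heavy atoms from the SMILES: 10 C, 1 N, 1 O.
Implicit hydrogens by atom environment:
  6 × C: 2 H each → 12
  2 × C: 3 H each → 6
  1 × C: 1 H
  1 × C: no H
  1 × N: no H
  1 × O: no H
  Total hydrogens = 19.
Molecular formula: C10H19NO

C10H19NO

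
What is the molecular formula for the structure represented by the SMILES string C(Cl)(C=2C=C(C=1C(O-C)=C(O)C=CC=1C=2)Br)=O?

Heavy atoms from the SMILES: 1 Br, 12 C, 1 Cl, 3 O.
Implicit hydrogens by atom environment:
  6 × C (aromatic): no H
  4 × C (aromatic): 1 H each → 4
  2 × O: no H
  1 × Br: no H
  1 × C: 3 H
  1 × C: no H
  1 × Cl: no H
  1 × O: 1 H
  Total hydrogens = 8.
Molecular formula: C12H8BrClO3

C12H8BrClO3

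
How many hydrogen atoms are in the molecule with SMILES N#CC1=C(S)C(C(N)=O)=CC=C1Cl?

Hydrogens are implicit in SMILES; fill each atom to its normal valence:
  4 × C (aromatic): no H
  2 × C (aromatic): 1 H each → 2
  2 × C: no H
  1 × Cl: no H
  1 × N: 2 H
  1 × N: no H
  1 × O: no H
  1 × S: 1 H
  Total hydrogens = 5.

5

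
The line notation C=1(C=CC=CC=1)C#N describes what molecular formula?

C7H5N

Heavy atoms from the SMILES: 7 C, 1 N.
Implicit hydrogens by atom environment:
  5 × C (aromatic): 1 H each → 5
  1 × C (aromatic): no H
  1 × C: no H
  1 × N: no H
  Total hydrogens = 5.
Molecular formula: C7H5N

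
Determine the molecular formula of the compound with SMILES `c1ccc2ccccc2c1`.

C10H8

Heavy atoms from the SMILES: 10 C.
Implicit hydrogens by atom environment:
  8 × C (aromatic): 1 H each → 8
  2 × C (aromatic): no H
  Total hydrogens = 8.
Molecular formula: C10H8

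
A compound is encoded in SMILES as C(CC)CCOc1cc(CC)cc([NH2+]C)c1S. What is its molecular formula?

C14H24NOS+

Heavy atoms from the SMILES: 14 C, 1 N, 1 O, 1 S.
Implicit hydrogens by atom environment:
  5 × C: 2 H each → 10
  4 × C (aromatic): no H
  3 × C: 3 H each → 9
  2 × C (aromatic): 1 H each → 2
  1 × N (charge +1): 2 H
  1 × O: no H
  1 × S: 1 H
  Total hydrogens = 24.
Net charge +1.
Molecular formula: C14H24NOS+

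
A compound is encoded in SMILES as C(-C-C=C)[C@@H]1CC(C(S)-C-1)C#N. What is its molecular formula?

Heavy atoms from the SMILES: 10 C, 1 N, 1 S.
Implicit hydrogens by atom environment:
  5 × C: 2 H each → 10
  4 × C: 1 H each → 4
  1 × C: no H
  1 × N: no H
  1 × S: 1 H
  Total hydrogens = 15.
Molecular formula: C10H15NS

C10H15NS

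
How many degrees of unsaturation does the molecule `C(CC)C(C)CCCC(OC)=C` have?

1

Molecular formula from the SMILES: C11H22O.
DoU = (2C + 2 + N − H − X)/2 = (2·11 + 2 + 0 − 22 − 0)/2 = 2/2 = 1.
(Structurally: 0 ring(s) + 1 π bond(s) = 1.)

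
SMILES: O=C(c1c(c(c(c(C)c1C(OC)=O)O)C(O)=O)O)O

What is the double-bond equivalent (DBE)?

Molecular formula from the SMILES: C11H10O8.
DoU = (2C + 2 + N − H − X)/2 = (2·11 + 2 + 0 − 10 − 0)/2 = 14/2 = 7.
(Structurally: 1 ring(s) + 6 π bond(s) = 7.)

7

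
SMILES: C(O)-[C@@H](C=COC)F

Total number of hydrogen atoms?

Hydrogens are implicit in SMILES; fill each atom to its normal valence:
  3 × C: 1 H each → 3
  1 × C: 3 H
  1 × C: 2 H
  1 × F: no H
  1 × O: 1 H
  1 × O: no H
  Total hydrogens = 9.

9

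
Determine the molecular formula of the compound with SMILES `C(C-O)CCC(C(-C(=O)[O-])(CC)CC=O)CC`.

C13H23O4-

Heavy atoms from the SMILES: 13 C, 4 O.
Implicit hydrogens by atom environment:
  7 × C: 2 H each → 14
  2 × C: 3 H each → 6
  2 × C: 1 H each → 2
  2 × C: no H
  2 × O: no H
  1 × O: 1 H
  1 × O (charge -1): no H
  Total hydrogens = 23.
Net charge -1.
Molecular formula: C13H23O4-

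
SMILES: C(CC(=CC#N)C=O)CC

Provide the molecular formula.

C8H11NO

Heavy atoms from the SMILES: 8 C, 1 N, 1 O.
Implicit hydrogens by atom environment:
  3 × C: 2 H each → 6
  2 × C: 1 H each → 2
  2 × C: no H
  1 × C: 3 H
  1 × N: no H
  1 × O: no H
  Total hydrogens = 11.
Molecular formula: C8H11NO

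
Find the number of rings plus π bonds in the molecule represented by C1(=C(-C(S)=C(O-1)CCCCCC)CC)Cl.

3

Molecular formula from the SMILES: C12H19ClOS.
DoU = (2C + 2 + N − H − X)/2 = (2·12 + 2 + 0 − 19 − 1)/2 = 6/2 = 3.
(Structurally: 1 ring(s) + 2 π bond(s) = 3.)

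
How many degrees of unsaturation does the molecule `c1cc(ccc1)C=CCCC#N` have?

7

Molecular formula from the SMILES: C11H11N.
DoU = (2C + 2 + N − H − X)/2 = (2·11 + 2 + 1 − 11 − 0)/2 = 14/2 = 7.
(Structurally: 1 ring(s) + 6 π bond(s) = 7.)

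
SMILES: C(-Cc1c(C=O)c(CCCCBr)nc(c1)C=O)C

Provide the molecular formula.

Heavy atoms from the SMILES: 1 Br, 14 C, 1 N, 2 O.
Implicit hydrogens by atom environment:
  6 × C: 2 H each → 12
  4 × C (aromatic): no H
  2 × C: 1 H each → 2
  2 × O: no H
  1 × Br: no H
  1 × C: 3 H
  1 × C (aromatic): 1 H
  1 × N (aromatic): no H
  Total hydrogens = 18.
Molecular formula: C14H18BrNO2

C14H18BrNO2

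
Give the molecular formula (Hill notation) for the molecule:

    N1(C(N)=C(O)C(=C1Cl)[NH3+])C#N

Heavy atoms from the SMILES: 5 C, 1 Cl, 4 N, 1 O.
Implicit hydrogens by atom environment:
  4 × C (aromatic): no H
  1 × C: no H
  1 × Cl: no H
  1 × N (charge +1): 3 H
  1 × N: 2 H
  1 × N (aromatic): no H
  1 × N: no H
  1 × O: 1 H
  Total hydrogens = 6.
Net charge +1.
Molecular formula: C5H6ClN4O+

C5H6ClN4O+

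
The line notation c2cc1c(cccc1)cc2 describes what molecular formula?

C10H8

Heavy atoms from the SMILES: 10 C.
Implicit hydrogens by atom environment:
  8 × C (aromatic): 1 H each → 8
  2 × C (aromatic): no H
  Total hydrogens = 8.
Molecular formula: C10H8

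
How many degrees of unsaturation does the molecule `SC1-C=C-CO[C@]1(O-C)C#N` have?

4

Molecular formula from the SMILES: C7H9NO2S.
DoU = (2C + 2 + N − H − X)/2 = (2·7 + 2 + 1 − 9 − 0)/2 = 8/2 = 4.
(Structurally: 1 ring(s) + 3 π bond(s) = 4.)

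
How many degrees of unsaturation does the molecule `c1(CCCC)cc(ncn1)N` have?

Molecular formula from the SMILES: C8H13N3.
DoU = (2C + 2 + N − H − X)/2 = (2·8 + 2 + 3 − 13 − 0)/2 = 8/2 = 4.
(Structurally: 1 ring(s) + 3 π bond(s) = 4.)

4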